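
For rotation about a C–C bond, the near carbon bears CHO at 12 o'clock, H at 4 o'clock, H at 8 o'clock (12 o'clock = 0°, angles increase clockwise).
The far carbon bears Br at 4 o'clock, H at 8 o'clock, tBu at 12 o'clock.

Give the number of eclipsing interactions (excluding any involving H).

Non-H eclipsing pairs: CHO(0°)/tBu(0°) — 1 interaction.

1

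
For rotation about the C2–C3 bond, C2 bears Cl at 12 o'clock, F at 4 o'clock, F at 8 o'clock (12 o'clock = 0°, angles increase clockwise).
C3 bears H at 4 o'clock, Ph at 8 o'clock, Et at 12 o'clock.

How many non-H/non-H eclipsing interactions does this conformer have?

2

Non-H eclipsing pairs: Cl(0°)/Et(0°); F(240°)/Ph(240°) — 2 interactions.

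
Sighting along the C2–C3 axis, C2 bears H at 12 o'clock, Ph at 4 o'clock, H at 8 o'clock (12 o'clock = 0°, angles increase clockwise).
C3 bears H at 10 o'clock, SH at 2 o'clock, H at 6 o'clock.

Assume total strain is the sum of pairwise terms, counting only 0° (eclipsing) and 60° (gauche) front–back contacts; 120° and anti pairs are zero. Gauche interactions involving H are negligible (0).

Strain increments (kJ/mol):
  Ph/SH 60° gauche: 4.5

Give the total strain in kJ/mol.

This conformer (staggered): Ph(120°)/SH(60°) gauche 4.5 → 4.5 kJ/mol.

4.5 kJ/mol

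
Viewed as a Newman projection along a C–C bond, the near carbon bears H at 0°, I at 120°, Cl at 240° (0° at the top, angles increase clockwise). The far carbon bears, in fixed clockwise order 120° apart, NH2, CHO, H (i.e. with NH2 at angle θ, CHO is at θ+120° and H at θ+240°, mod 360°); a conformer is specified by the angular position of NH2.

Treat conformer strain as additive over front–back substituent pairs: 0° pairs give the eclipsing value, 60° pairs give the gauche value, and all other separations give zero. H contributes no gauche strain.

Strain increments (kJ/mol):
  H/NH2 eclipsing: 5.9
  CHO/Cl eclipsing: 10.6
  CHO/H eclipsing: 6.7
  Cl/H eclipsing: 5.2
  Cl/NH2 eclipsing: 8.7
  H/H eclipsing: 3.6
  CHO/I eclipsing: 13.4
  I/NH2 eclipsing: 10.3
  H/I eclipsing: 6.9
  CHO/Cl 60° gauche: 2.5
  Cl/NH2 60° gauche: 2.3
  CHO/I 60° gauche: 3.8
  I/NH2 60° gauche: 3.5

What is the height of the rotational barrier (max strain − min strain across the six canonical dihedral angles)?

18.4 kJ/mol

NH2 at 0° (eclipsed): H(0°)/NH2(0°) eclipsed 5.9; I(120°)/CHO(120°) eclipsed 13.4; Cl(240°)/H(240°) eclipsed 5.2 → 24.5 kJ/mol.
NH2 at 60° (staggered): I(120°)/NH2(60°) gauche 3.5; I(120°)/CHO(180°) gauche 3.8; Cl(240°)/CHO(180°) gauche 2.5 → 9.8 kJ/mol.
NH2 at 120° (eclipsed): H(0°)/H(0°) eclipsed 3.6; I(120°)/NH2(120°) eclipsed 10.3; Cl(240°)/CHO(240°) eclipsed 10.6 → 24.5 kJ/mol.
NH2 at 180° (staggered): I(120°)/NH2(180°) gauche 3.5; Cl(240°)/NH2(180°) gauche 2.3; Cl(240°)/CHO(300°) gauche 2.5 → 8.3 kJ/mol.
NH2 at 240° (eclipsed): H(0°)/CHO(0°) eclipsed 6.7; I(120°)/H(120°) eclipsed 6.9; Cl(240°)/NH2(240°) eclipsed 8.7 → 22.3 kJ/mol.
NH2 at 300° (staggered): I(120°)/CHO(60°) gauche 3.8; Cl(240°)/NH2(300°) gauche 2.3 → 6.1 kJ/mol.
Max at 0° (24.5 kJ/mol), min at 300° (6.1 kJ/mol); barrier = 18.4 kJ/mol.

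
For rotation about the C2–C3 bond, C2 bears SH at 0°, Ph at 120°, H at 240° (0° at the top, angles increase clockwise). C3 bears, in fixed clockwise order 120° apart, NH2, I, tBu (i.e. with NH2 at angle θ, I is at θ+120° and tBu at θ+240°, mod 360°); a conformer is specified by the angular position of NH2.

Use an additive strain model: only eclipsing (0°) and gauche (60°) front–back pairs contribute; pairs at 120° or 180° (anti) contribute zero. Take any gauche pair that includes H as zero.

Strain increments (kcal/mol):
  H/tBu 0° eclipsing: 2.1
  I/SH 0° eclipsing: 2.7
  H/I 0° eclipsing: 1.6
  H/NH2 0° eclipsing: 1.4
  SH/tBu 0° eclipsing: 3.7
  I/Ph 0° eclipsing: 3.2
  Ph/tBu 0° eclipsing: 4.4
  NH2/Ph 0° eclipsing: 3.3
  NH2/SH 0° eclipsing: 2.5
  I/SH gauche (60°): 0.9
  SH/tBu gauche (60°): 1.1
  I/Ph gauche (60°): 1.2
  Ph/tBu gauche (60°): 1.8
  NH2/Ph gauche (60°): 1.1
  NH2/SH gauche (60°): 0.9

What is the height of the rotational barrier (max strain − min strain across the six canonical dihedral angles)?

4.3 kcal/mol

NH2 at 0° (eclipsed): SH–NH2 eclipsed, Ph–I eclipsed, H–tBu eclipsed; 2.5 + 3.2 + 2.1 = 7.8 kcal/mol.
NH2 at 60° (staggered): SH–NH2 gauche, SH–tBu gauche, Ph–NH2 gauche, Ph–I gauche; 0.9 + 1.1 + 1.1 + 1.2 = 4.3 kcal/mol.
NH2 at 120° (eclipsed): SH–tBu eclipsed, Ph–NH2 eclipsed, H–I eclipsed; 3.7 + 3.3 + 1.6 = 8.6 kcal/mol.
NH2 at 180° (staggered): SH–I gauche, SH–tBu gauche, Ph–NH2 gauche, Ph–tBu gauche; 0.9 + 1.1 + 1.1 + 1.8 = 4.9 kcal/mol.
NH2 at 240° (eclipsed): SH–I eclipsed, Ph–tBu eclipsed, H–NH2 eclipsed; 2.7 + 4.4 + 1.4 = 8.5 kcal/mol.
NH2 at 300° (staggered): SH–NH2 gauche, SH–I gauche, Ph–I gauche, Ph–tBu gauche; 0.9 + 0.9 + 1.2 + 1.8 = 4.8 kcal/mol.
Max at 120° (8.6 kcal/mol), min at 60° (4.3 kcal/mol); barrier = 4.3 kcal/mol.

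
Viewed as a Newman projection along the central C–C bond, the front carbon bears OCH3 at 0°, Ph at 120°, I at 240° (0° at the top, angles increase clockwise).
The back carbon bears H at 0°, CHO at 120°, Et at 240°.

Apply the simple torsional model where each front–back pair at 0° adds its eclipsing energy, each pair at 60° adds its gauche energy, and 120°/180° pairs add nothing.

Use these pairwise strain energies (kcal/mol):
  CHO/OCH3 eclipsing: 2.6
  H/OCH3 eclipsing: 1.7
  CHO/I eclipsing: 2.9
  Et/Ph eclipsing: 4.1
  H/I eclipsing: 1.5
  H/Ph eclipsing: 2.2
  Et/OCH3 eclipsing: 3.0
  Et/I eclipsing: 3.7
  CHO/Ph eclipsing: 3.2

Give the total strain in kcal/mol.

This conformer (eclipsed): OCH3–H eclipsed, Ph–CHO eclipsed, I–Et eclipsed; 1.7 + 3.2 + 3.7 = 8.6 kcal/mol.

8.6 kcal/mol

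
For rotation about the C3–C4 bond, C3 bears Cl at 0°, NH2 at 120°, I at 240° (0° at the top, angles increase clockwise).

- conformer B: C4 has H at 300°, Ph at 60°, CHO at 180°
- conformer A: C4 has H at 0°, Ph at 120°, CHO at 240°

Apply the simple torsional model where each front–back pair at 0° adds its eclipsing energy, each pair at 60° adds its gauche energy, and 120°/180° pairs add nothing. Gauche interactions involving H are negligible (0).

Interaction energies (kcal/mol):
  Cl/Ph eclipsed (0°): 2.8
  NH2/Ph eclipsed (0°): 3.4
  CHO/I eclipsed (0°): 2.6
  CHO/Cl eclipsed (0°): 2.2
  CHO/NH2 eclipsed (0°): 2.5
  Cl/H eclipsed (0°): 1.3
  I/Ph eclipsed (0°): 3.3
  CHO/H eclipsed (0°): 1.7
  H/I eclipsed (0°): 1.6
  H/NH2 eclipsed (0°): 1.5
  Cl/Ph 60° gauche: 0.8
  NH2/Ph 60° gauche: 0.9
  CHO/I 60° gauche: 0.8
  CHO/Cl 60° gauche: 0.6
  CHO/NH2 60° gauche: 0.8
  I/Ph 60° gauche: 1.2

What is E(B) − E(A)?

-4.0 kcal/mol

B (staggered): Cl(0°)/Ph(60°) gauche 0.8; NH2(120°)/Ph(60°) gauche 0.9; NH2(120°)/CHO(180°) gauche 0.8; I(240°)/CHO(180°) gauche 0.8 → 3.3 kcal/mol.
A (eclipsed): Cl(0°)/H(0°) eclipsed 1.3; NH2(120°)/Ph(120°) eclipsed 3.4; I(240°)/CHO(240°) eclipsed 2.6 → 7.3 kcal/mol.
E(B) − E(A) = 3.3 − 7.3 = -4.0 kcal/mol.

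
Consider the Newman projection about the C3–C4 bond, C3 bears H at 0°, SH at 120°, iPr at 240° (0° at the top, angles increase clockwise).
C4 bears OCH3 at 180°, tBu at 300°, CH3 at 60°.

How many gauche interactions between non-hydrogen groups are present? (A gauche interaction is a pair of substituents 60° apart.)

Non-H gauche pairs: SH(120°)/OCH3(180°); SH(120°)/CH3(60°); iPr(240°)/OCH3(180°); iPr(240°)/tBu(300°) — 4 interactions.

4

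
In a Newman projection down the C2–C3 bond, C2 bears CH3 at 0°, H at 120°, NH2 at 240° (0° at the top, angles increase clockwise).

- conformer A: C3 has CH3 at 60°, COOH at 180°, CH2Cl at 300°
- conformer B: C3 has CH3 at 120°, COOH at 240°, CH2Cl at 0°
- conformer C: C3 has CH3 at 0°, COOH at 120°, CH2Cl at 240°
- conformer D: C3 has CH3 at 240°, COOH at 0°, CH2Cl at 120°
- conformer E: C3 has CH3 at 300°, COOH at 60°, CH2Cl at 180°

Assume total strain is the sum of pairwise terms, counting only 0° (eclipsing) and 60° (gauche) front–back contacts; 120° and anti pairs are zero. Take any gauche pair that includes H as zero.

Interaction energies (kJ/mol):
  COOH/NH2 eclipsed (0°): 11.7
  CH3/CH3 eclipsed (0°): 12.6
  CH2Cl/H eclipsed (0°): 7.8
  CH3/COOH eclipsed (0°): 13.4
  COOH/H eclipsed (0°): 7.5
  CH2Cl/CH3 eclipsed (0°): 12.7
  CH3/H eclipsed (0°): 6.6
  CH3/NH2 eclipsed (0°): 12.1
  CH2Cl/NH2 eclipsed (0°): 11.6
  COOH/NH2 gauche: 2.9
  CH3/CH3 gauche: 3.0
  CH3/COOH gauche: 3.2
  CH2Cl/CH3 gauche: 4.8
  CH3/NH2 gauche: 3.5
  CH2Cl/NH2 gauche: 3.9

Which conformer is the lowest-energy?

E

A (staggered): CH3(0°)/CH3(60°) gauche 3.0; CH3(0°)/CH2Cl(300°) gauche 4.8; NH2(240°)/COOH(180°) gauche 2.9; NH2(240°)/CH2Cl(300°) gauche 3.9 → 14.6 kJ/mol.
B (eclipsed): CH3(0°)/CH2Cl(0°) eclipsed 12.7; H(120°)/CH3(120°) eclipsed 6.6; NH2(240°)/COOH(240°) eclipsed 11.7 → 31.0 kJ/mol.
C (eclipsed): CH3(0°)/CH3(0°) eclipsed 12.6; H(120°)/COOH(120°) eclipsed 7.5; NH2(240°)/CH2Cl(240°) eclipsed 11.6 → 31.7 kJ/mol.
D (eclipsed): CH3(0°)/COOH(0°) eclipsed 13.4; H(120°)/CH2Cl(120°) eclipsed 7.8; NH2(240°)/CH3(240°) eclipsed 12.1 → 33.3 kJ/mol.
E (staggered): CH3(0°)/CH3(300°) gauche 3.0; CH3(0°)/COOH(60°) gauche 3.2; NH2(240°)/CH3(300°) gauche 3.5; NH2(240°)/CH2Cl(180°) gauche 3.9 → 13.6 kJ/mol.
E has the lowest total (13.6 kJ/mol).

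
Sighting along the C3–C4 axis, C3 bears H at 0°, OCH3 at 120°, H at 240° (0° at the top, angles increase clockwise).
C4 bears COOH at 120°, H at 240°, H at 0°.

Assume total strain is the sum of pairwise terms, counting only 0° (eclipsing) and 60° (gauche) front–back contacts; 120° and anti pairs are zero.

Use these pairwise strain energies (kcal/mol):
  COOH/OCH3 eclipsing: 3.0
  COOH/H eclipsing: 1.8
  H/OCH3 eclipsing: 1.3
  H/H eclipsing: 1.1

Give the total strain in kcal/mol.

5.2 kcal/mol

This conformer (eclipsed): H(0°)/H(0°) eclipsed 1.1; OCH3(120°)/COOH(120°) eclipsed 3.0; H(240°)/H(240°) eclipsed 1.1 → 5.2 kcal/mol.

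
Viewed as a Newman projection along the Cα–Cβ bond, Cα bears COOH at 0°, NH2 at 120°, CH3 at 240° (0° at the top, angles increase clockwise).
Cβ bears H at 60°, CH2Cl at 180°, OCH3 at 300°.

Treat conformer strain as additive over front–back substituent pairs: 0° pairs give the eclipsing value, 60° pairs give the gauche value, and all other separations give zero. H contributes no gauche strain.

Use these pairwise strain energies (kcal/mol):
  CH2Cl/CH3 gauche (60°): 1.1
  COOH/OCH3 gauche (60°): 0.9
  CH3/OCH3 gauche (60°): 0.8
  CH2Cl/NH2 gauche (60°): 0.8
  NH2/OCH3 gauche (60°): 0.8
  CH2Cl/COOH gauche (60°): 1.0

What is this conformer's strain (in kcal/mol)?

3.6 kcal/mol

This conformer (staggered): COOH–OCH3 gauche, NH2–CH2Cl gauche, CH3–CH2Cl gauche, CH3–OCH3 gauche; 0.9 + 0.8 + 1.1 + 0.8 = 3.6 kcal/mol.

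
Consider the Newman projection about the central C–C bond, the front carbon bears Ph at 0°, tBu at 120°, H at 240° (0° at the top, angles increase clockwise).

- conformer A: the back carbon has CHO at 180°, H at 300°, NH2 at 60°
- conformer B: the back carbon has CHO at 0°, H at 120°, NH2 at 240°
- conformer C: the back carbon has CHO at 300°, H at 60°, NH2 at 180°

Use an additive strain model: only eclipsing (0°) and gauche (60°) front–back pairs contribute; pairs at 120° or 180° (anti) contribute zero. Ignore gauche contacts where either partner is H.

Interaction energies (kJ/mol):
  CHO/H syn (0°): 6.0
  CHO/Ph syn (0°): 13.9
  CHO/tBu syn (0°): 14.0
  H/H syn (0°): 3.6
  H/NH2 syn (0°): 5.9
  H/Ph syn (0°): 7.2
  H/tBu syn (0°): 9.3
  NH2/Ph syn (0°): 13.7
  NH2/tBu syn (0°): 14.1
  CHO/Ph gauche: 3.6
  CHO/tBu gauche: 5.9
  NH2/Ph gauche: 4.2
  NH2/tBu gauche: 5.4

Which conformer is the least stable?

B

A (staggered): Ph–NH2 gauche, tBu–CHO gauche, tBu–NH2 gauche; 4.2 + 5.9 + 5.4 = 15.5 kJ/mol.
B (eclipsed): Ph–CHO eclipsed, tBu–H eclipsed, H–NH2 eclipsed; 13.9 + 9.3 + 5.9 = 29.1 kJ/mol.
C (staggered): Ph–CHO gauche, tBu–NH2 gauche; 3.6 + 5.4 = 9.0 kJ/mol.
B has the highest total (29.1 kJ/mol).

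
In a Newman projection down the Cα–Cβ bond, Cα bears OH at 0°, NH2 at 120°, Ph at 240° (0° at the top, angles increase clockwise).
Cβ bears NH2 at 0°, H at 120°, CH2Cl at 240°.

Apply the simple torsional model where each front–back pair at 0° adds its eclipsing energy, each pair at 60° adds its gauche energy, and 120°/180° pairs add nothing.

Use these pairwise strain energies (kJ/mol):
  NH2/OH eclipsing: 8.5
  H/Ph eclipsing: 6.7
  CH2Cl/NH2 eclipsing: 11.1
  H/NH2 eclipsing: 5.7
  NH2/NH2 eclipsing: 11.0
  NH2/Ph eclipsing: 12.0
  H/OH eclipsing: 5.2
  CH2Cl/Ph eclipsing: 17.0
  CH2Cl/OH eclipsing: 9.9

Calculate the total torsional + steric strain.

31.2 kJ/mol

This conformer is eclipsed. OH at 0° is eclipsed with NH2 at 0° (8.5); NH2 at 120° is eclipsed with H at 120° (5.7); Ph at 240° is eclipsed with CH2Cl at 240° (17.0). Total 31.2 kJ/mol.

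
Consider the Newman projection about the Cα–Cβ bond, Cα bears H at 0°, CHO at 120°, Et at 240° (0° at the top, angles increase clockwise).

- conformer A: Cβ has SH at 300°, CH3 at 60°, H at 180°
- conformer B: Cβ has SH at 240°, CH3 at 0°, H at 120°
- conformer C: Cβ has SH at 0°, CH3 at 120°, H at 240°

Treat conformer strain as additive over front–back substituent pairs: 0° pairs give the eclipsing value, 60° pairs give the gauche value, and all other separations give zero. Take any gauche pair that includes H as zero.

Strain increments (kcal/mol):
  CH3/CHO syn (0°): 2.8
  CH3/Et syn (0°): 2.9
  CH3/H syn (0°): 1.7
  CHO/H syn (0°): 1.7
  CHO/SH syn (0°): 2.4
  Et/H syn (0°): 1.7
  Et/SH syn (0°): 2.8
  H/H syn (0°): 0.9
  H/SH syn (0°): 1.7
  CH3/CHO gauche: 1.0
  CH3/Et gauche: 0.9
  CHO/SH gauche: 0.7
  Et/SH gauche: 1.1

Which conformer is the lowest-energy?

A

A (staggered): CHO–CH3 gauche, Et–SH gauche; 1.0 + 1.1 = 2.1 kcal/mol.
B (eclipsed): H–CH3 eclipsed, CHO–H eclipsed, Et–SH eclipsed; 1.7 + 1.7 + 2.8 = 6.2 kcal/mol.
C (eclipsed): H–SH eclipsed, CHO–CH3 eclipsed, Et–H eclipsed; 1.7 + 2.8 + 1.7 = 6.2 kcal/mol.
A has the lowest total (2.1 kcal/mol).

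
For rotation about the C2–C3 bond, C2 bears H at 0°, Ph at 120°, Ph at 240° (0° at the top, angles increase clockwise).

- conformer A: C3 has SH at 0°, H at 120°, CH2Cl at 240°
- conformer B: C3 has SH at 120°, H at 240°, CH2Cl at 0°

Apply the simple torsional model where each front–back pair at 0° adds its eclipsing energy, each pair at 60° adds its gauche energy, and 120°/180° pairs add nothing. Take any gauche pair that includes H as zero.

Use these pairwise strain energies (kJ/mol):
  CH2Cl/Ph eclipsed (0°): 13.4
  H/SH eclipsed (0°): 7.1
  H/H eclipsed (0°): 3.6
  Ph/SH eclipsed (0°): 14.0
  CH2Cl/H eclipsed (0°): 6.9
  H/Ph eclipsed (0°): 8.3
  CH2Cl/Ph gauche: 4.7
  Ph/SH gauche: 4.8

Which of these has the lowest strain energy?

A

A (eclipsed): H–SH eclipsed, Ph–H eclipsed, Ph–CH2Cl eclipsed; 7.1 + 8.3 + 13.4 = 28.8 kJ/mol.
B (eclipsed): H–CH2Cl eclipsed, Ph–SH eclipsed, Ph–H eclipsed; 6.9 + 14.0 + 8.3 = 29.2 kJ/mol.
A has the lowest total (28.8 kJ/mol).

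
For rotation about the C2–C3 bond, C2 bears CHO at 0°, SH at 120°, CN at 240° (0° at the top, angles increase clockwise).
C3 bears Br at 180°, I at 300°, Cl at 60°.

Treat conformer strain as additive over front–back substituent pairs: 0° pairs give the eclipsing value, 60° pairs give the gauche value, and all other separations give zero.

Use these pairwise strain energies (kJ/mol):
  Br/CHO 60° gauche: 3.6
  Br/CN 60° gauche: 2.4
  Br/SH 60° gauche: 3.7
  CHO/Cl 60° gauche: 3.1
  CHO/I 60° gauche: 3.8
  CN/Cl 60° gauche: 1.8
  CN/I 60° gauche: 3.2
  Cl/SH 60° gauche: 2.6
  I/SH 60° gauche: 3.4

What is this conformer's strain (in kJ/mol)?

This conformer (staggered): CHO–I gauche, CHO–Cl gauche, SH–Br gauche, SH–Cl gauche, CN–Br gauche, CN–I gauche; 3.8 + 3.1 + 3.7 + 2.6 + 2.4 + 3.2 = 18.8 kJ/mol.

18.8 kJ/mol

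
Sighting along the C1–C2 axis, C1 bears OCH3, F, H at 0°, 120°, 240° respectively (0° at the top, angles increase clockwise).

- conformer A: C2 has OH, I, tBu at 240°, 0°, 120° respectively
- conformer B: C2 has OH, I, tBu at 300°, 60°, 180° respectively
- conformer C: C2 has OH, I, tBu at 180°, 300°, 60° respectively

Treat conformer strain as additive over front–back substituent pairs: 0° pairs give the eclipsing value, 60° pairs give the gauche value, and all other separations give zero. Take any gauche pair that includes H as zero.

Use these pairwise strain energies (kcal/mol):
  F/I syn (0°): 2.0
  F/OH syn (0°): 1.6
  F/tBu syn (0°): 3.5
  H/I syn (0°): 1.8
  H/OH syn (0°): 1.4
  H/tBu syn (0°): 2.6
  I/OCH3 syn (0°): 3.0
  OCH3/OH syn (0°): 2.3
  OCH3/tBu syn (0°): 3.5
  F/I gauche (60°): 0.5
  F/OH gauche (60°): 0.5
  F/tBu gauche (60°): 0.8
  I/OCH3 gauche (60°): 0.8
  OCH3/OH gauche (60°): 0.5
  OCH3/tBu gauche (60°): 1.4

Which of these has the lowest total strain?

A is eclipsed. OCH3 at 0° is eclipsed with I at 0° (3.0); F at 120° is eclipsed with tBu at 120° (3.5); H at 240° is eclipsed with OH at 240° (1.4). Total 7.9 kcal/mol.
B is staggered. OCH3 at 0° is gauche with OH at 300° (0.5); OCH3 at 0° is gauche with I at 60° (0.8); F at 120° is gauche with I at 60° (0.5); F at 120° is gauche with tBu at 180° (0.8). Total 2.6 kcal/mol.
C is staggered. OCH3 at 0° is gauche with I at 300° (0.8); OCH3 at 0° is gauche with tBu at 60° (1.4); F at 120° is gauche with OH at 180° (0.5); F at 120° is gauche with tBu at 60° (0.8). Total 3.5 kcal/mol.
B has the lowest total (2.6 kcal/mol).

B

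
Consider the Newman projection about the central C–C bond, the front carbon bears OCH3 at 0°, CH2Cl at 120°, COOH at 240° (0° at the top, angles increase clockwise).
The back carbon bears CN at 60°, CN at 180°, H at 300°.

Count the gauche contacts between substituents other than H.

Non-H gauche pairs: OCH3(0°)/CN(60°); CH2Cl(120°)/CN(60°); CH2Cl(120°)/CN(180°); COOH(240°)/CN(180°) — 4 interactions.

4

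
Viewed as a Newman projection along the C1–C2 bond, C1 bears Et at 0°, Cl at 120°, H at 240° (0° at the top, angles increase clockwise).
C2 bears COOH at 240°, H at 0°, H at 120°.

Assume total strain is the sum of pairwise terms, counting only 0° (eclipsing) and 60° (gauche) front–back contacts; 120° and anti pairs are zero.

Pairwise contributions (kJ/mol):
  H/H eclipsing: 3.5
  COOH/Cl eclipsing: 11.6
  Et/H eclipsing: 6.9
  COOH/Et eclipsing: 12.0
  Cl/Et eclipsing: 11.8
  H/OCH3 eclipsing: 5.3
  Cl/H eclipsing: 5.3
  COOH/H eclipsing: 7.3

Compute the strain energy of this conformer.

19.5 kJ/mol

This conformer (eclipsed): Et(0°)/H(0°) eclipsed 6.9; Cl(120°)/H(120°) eclipsed 5.3; H(240°)/COOH(240°) eclipsed 7.3 → 19.5 kJ/mol.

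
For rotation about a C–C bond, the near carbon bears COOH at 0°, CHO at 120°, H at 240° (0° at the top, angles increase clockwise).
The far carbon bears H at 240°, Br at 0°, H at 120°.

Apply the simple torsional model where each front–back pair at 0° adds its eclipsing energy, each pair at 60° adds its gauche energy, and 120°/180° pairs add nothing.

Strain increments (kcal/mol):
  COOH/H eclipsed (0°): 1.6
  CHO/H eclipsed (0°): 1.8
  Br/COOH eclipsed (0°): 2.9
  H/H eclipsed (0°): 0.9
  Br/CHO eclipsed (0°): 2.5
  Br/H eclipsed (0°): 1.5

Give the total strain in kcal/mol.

5.6 kcal/mol

This conformer (eclipsed): COOH(0°)/Br(0°) eclipsed 2.9; CHO(120°)/H(120°) eclipsed 1.8; H(240°)/H(240°) eclipsed 0.9 → 5.6 kcal/mol.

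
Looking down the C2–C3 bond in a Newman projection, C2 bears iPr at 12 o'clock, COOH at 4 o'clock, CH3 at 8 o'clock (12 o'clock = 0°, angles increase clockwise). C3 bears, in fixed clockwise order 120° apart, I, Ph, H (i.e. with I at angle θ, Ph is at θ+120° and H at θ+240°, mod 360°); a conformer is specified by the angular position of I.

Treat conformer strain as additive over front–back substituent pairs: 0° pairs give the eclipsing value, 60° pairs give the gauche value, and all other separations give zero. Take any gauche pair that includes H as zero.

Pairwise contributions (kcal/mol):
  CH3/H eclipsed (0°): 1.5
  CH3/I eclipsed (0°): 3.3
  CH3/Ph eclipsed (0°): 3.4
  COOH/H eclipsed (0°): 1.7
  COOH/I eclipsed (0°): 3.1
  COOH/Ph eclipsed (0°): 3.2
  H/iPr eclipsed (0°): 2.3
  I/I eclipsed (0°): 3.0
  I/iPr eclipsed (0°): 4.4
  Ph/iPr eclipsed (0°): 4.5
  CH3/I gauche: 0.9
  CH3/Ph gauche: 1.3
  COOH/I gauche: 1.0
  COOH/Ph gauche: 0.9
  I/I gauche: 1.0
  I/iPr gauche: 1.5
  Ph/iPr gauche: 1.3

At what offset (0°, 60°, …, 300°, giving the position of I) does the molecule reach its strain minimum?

I at 0° (eclipsed): iPr(0°)/I(0°) eclipsed 4.4; COOH(120°)/Ph(120°) eclipsed 3.2; CH3(240°)/H(240°) eclipsed 1.5 → 9.1 kcal/mol.
I at 60° (staggered): iPr(0°)/I(60°) gauche 1.5; COOH(120°)/I(60°) gauche 1.0; COOH(120°)/Ph(180°) gauche 0.9; CH3(240°)/Ph(180°) gauche 1.3 → 4.7 kcal/mol.
I at 120° (eclipsed): iPr(0°)/H(0°) eclipsed 2.3; COOH(120°)/I(120°) eclipsed 3.1; CH3(240°)/Ph(240°) eclipsed 3.4 → 8.8 kcal/mol.
I at 180° (staggered): iPr(0°)/Ph(300°) gauche 1.3; COOH(120°)/I(180°) gauche 1.0; CH3(240°)/I(180°) gauche 0.9; CH3(240°)/Ph(300°) gauche 1.3 → 4.5 kcal/mol.
I at 240° (eclipsed): iPr(0°)/Ph(0°) eclipsed 4.5; COOH(120°)/H(120°) eclipsed 1.7; CH3(240°)/I(240°) eclipsed 3.3 → 9.5 kcal/mol.
I at 300° (staggered): iPr(0°)/I(300°) gauche 1.5; iPr(0°)/Ph(60°) gauche 1.3; COOH(120°)/Ph(60°) gauche 0.9; CH3(240°)/I(300°) gauche 0.9 → 4.6 kcal/mol.
The minimum (4.5 kcal/mol) occurs with I at 180°.

180°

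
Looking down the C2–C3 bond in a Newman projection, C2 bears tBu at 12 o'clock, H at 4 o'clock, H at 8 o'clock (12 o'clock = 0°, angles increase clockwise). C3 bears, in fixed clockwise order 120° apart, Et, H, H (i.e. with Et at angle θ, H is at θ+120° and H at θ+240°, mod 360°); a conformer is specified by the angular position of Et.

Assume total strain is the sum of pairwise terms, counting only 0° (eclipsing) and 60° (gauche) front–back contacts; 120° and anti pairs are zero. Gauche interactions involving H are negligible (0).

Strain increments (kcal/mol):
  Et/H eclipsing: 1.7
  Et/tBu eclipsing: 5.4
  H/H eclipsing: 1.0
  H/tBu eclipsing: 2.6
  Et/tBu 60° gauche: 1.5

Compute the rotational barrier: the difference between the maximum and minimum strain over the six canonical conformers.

7.4 kcal/mol

Et at 0° (eclipsed): tBu(0°)/Et(0°) eclipsed 5.4; H(120°)/H(120°) eclipsed 1.0; H(240°)/H(240°) eclipsed 1.0 → 7.4 kcal/mol.
Et at 60° (staggered): tBu(0°)/Et(60°) gauche 1.5 → 1.5 kcal/mol.
Et at 120° (eclipsed): tBu(0°)/H(0°) eclipsed 2.6; H(120°)/Et(120°) eclipsed 1.7; H(240°)/H(240°) eclipsed 1.0 → 5.3 kcal/mol.
Et at 180° (staggered): no non-H gauche contacts → 0.0 kcal/mol.
Et at 240° (eclipsed): tBu(0°)/H(0°) eclipsed 2.6; H(120°)/H(120°) eclipsed 1.0; H(240°)/Et(240°) eclipsed 1.7 → 5.3 kcal/mol.
Et at 300° (staggered): tBu(0°)/Et(300°) gauche 1.5 → 1.5 kcal/mol.
Max at 0° (7.4 kcal/mol), min at 180° (0.0 kcal/mol); barrier = 7.4 kcal/mol.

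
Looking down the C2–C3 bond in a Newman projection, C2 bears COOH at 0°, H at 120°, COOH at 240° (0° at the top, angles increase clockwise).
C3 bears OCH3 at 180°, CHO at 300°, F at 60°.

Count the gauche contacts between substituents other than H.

Non-H gauche pairs: COOH(0°)/CHO(300°); COOH(0°)/F(60°); COOH(240°)/OCH3(180°); COOH(240°)/CHO(300°) — 4 interactions.

4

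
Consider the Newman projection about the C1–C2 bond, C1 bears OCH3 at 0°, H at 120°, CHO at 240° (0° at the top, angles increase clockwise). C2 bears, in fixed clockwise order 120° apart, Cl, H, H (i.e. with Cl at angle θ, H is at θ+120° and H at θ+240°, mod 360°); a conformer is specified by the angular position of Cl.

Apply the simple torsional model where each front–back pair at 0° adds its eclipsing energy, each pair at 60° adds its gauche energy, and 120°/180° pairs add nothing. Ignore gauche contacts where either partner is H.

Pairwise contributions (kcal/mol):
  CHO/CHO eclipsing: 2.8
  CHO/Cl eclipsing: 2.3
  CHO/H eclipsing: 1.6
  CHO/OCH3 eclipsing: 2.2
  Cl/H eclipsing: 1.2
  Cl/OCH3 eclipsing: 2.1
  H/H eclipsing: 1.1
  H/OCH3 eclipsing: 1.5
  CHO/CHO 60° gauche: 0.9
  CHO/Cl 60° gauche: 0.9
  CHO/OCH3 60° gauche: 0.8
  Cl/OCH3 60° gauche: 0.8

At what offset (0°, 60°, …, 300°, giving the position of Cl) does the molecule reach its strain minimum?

60°

Cl at 0° is eclipsed. OCH3 at 0° is eclipsed with Cl at 0° (2.1); H at 120° is eclipsed with H at 120° (1.1); CHO at 240° is eclipsed with H at 240° (1.6). Total 4.8 kcal/mol.
Cl at 60° is staggered. OCH3 at 0° is gauche with Cl at 60° (0.8). Total 0.8 kcal/mol.
Cl at 120° is eclipsed. OCH3 at 0° is eclipsed with H at 0° (1.5); H at 120° is eclipsed with Cl at 120° (1.2); CHO at 240° is eclipsed with H at 240° (1.6). Total 4.3 kcal/mol.
Cl at 180° is staggered. CHO at 240° is gauche with Cl at 180° (0.9). Total 0.9 kcal/mol.
Cl at 240° is eclipsed. OCH3 at 0° is eclipsed with H at 0° (1.5); H at 120° is eclipsed with H at 120° (1.1); CHO at 240° is eclipsed with Cl at 240° (2.3). Total 4.9 kcal/mol.
Cl at 300° is staggered. OCH3 at 0° is gauche with Cl at 300° (0.8); CHO at 240° is gauche with Cl at 300° (0.9). Total 1.7 kcal/mol.
The minimum (0.8 kcal/mol) occurs with Cl at 60°.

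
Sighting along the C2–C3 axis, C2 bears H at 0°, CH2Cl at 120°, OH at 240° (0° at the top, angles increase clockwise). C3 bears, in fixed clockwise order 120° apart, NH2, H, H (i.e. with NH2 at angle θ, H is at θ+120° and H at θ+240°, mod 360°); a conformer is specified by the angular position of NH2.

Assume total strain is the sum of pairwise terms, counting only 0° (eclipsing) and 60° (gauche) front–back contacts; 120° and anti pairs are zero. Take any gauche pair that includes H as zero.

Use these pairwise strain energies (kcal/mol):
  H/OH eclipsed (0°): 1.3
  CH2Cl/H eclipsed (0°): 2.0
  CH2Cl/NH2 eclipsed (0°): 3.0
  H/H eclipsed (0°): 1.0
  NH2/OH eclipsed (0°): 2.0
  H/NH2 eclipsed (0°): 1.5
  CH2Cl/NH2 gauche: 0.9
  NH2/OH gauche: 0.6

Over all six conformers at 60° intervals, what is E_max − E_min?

NH2 at 0° (eclipsed): H(0°)/NH2(0°) eclipsed 1.5; CH2Cl(120°)/H(120°) eclipsed 2.0; OH(240°)/H(240°) eclipsed 1.3 → 4.8 kcal/mol.
NH2 at 60° (staggered): CH2Cl(120°)/NH2(60°) gauche 0.9 → 0.9 kcal/mol.
NH2 at 120° (eclipsed): H(0°)/H(0°) eclipsed 1.0; CH2Cl(120°)/NH2(120°) eclipsed 3.0; OH(240°)/H(240°) eclipsed 1.3 → 5.3 kcal/mol.
NH2 at 180° (staggered): CH2Cl(120°)/NH2(180°) gauche 0.9; OH(240°)/NH2(180°) gauche 0.6 → 1.5 kcal/mol.
NH2 at 240° (eclipsed): H(0°)/H(0°) eclipsed 1.0; CH2Cl(120°)/H(120°) eclipsed 2.0; OH(240°)/NH2(240°) eclipsed 2.0 → 5.0 kcal/mol.
NH2 at 300° (staggered): OH(240°)/NH2(300°) gauche 0.6 → 0.6 kcal/mol.
Max at 120° (5.3 kcal/mol), min at 300° (0.6 kcal/mol); barrier = 4.7 kcal/mol.

4.7 kcal/mol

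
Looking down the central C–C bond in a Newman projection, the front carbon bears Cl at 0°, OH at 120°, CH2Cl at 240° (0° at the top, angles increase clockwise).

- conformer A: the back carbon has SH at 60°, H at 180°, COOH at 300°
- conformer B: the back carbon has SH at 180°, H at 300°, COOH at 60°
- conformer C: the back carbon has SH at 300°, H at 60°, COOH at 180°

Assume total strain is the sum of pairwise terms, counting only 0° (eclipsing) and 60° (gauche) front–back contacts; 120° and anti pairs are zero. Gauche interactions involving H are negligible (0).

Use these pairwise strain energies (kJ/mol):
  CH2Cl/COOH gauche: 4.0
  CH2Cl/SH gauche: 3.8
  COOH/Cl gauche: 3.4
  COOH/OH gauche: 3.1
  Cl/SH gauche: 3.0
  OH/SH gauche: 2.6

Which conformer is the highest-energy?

C

A (staggered): Cl(0°)/SH(60°) gauche 3.0; Cl(0°)/COOH(300°) gauche 3.4; OH(120°)/SH(60°) gauche 2.6; CH2Cl(240°)/COOH(300°) gauche 4.0 → 13.0 kJ/mol.
B (staggered): Cl(0°)/COOH(60°) gauche 3.4; OH(120°)/SH(180°) gauche 2.6; OH(120°)/COOH(60°) gauche 3.1; CH2Cl(240°)/SH(180°) gauche 3.8 → 12.9 kJ/mol.
C (staggered): Cl(0°)/SH(300°) gauche 3.0; OH(120°)/COOH(180°) gauche 3.1; CH2Cl(240°)/SH(300°) gauche 3.8; CH2Cl(240°)/COOH(180°) gauche 4.0 → 13.9 kJ/mol.
C has the highest total (13.9 kJ/mol).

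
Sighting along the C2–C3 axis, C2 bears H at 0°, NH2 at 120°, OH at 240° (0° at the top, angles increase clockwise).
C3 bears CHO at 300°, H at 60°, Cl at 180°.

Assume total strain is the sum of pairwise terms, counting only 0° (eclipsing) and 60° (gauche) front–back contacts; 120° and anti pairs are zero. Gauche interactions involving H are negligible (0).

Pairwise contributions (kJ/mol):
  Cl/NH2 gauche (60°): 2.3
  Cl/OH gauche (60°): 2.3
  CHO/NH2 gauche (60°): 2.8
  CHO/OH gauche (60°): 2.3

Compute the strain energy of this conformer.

6.9 kJ/mol

This conformer (staggered): NH2(120°)/Cl(180°) gauche 2.3; OH(240°)/CHO(300°) gauche 2.3; OH(240°)/Cl(180°) gauche 2.3 → 6.9 kJ/mol.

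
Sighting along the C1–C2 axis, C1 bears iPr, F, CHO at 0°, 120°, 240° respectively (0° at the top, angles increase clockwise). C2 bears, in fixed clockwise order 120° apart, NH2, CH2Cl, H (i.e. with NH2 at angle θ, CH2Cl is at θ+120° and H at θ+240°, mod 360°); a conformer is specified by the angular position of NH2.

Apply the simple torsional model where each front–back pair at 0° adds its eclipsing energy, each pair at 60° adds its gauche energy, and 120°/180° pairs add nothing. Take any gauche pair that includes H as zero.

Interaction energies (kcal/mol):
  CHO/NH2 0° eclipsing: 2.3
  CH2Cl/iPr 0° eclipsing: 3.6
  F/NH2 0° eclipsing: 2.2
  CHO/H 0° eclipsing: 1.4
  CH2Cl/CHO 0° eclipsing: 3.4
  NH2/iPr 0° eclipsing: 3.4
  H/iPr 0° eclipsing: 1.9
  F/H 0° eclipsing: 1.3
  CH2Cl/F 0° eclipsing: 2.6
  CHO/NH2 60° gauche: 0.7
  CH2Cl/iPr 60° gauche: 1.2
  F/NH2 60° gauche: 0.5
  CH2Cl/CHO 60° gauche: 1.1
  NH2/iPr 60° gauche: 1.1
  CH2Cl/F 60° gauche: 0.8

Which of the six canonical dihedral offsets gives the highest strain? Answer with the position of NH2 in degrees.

NH2 at 0° is eclipsed. iPr at 0° is eclipsed with NH2 at 0° (3.4); F at 120° is eclipsed with CH2Cl at 120° (2.6); CHO at 240° is eclipsed with H at 240° (1.4). Total 7.4 kcal/mol.
NH2 at 60° is staggered. iPr at 0° is gauche with NH2 at 60° (1.1); F at 120° is gauche with NH2 at 60° (0.5); F at 120° is gauche with CH2Cl at 180° (0.8); CHO at 240° is gauche with CH2Cl at 180° (1.1). Total 3.5 kcal/mol.
NH2 at 120° is eclipsed. iPr at 0° is eclipsed with H at 0° (1.9); F at 120° is eclipsed with NH2 at 120° (2.2); CHO at 240° is eclipsed with CH2Cl at 240° (3.4). Total 7.5 kcal/mol.
NH2 at 180° is staggered. iPr at 0° is gauche with CH2Cl at 300° (1.2); F at 120° is gauche with NH2 at 180° (0.5); CHO at 240° is gauche with NH2 at 180° (0.7); CHO at 240° is gauche with CH2Cl at 300° (1.1). Total 3.5 kcal/mol.
NH2 at 240° is eclipsed. iPr at 0° is eclipsed with CH2Cl at 0° (3.6); F at 120° is eclipsed with H at 120° (1.3); CHO at 240° is eclipsed with NH2 at 240° (2.3). Total 7.2 kcal/mol.
NH2 at 300° is staggered. iPr at 0° is gauche with NH2 at 300° (1.1); iPr at 0° is gauche with CH2Cl at 60° (1.2); F at 120° is gauche with CH2Cl at 60° (0.8); CHO at 240° is gauche with NH2 at 300° (0.7). Total 3.8 kcal/mol.
The maximum (7.5 kcal/mol) occurs with NH2 at 120°.

120°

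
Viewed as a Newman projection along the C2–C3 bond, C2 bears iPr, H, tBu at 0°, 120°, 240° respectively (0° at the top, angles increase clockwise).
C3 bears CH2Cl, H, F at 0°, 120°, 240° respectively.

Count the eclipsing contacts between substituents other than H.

Non-H eclipsing pairs: iPr(0°)/CH2Cl(0°); tBu(240°)/F(240°) — 2 interactions.

2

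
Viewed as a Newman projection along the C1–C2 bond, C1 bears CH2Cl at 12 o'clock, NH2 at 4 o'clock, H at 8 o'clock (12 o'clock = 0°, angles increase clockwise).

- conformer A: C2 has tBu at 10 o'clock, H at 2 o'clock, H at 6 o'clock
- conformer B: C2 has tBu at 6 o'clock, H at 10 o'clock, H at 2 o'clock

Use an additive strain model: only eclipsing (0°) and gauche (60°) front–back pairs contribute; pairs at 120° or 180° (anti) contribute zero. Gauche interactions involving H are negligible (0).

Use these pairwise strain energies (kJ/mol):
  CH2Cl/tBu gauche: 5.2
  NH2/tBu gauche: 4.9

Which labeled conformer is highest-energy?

A

A (staggered): CH2Cl(0°)/tBu(300°) gauche 5.2 → 5.2 kJ/mol.
B (staggered): NH2(120°)/tBu(180°) gauche 4.9 → 4.9 kJ/mol.
A has the highest total (5.2 kJ/mol).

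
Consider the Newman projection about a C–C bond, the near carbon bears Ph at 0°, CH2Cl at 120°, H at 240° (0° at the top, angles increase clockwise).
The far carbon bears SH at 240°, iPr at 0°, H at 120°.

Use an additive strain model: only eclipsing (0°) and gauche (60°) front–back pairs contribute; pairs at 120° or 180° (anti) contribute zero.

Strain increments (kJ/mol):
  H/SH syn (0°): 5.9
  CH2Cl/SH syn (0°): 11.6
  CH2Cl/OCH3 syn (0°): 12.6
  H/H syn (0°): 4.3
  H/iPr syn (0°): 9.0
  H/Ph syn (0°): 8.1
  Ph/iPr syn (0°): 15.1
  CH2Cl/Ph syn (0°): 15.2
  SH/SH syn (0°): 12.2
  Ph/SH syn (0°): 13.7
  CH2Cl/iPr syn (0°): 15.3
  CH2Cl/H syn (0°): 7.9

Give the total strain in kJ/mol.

28.9 kJ/mol

This conformer (eclipsed): Ph(0°)/iPr(0°) eclipsed 15.1; CH2Cl(120°)/H(120°) eclipsed 7.9; H(240°)/SH(240°) eclipsed 5.9 → 28.9 kJ/mol.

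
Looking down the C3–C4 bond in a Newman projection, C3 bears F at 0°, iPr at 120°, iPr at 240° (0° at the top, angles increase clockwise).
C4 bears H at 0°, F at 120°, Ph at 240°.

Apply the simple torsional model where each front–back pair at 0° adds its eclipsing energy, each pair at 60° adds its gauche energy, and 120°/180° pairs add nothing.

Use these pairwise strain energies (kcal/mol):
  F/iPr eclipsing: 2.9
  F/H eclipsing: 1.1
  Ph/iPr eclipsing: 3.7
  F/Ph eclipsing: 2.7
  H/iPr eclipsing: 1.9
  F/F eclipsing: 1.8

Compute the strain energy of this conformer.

7.7 kcal/mol

This conformer is eclipsed. F at 0° is eclipsed with H at 0° (1.1); iPr at 120° is eclipsed with F at 120° (2.9); iPr at 240° is eclipsed with Ph at 240° (3.7). Total 7.7 kcal/mol.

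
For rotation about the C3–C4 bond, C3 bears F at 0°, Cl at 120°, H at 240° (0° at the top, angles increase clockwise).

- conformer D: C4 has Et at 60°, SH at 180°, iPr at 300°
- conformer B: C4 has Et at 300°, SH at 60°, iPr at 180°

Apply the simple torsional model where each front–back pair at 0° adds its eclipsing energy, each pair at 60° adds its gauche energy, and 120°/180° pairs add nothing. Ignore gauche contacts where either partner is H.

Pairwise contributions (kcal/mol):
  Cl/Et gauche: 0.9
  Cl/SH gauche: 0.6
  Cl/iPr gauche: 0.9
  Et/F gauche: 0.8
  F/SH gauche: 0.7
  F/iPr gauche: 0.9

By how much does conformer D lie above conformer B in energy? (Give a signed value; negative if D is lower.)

D (staggered): F–Et gauche, F–iPr gauche, Cl–Et gauche, Cl–SH gauche; 0.8 + 0.9 + 0.9 + 0.6 = 3.2 kcal/mol.
B (staggered): F–Et gauche, F–SH gauche, Cl–SH gauche, Cl–iPr gauche; 0.8 + 0.7 + 0.6 + 0.9 = 3.0 kcal/mol.
E(D) − E(B) = 3.2 − 3.0 = +0.2 kcal/mol.

+0.2 kcal/mol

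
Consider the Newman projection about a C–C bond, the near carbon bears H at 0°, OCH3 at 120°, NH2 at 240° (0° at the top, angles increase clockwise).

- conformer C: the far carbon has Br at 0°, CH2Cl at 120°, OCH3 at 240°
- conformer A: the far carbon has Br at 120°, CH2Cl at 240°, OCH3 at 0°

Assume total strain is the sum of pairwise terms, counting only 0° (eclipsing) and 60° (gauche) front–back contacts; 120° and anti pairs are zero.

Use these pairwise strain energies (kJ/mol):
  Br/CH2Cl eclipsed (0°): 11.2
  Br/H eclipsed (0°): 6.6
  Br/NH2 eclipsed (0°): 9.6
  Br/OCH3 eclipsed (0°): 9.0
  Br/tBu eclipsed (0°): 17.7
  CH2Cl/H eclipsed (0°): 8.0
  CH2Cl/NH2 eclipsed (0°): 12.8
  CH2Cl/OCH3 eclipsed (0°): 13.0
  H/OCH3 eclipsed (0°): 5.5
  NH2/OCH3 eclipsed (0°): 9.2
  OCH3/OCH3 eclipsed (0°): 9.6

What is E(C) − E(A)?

+1.5 kJ/mol

C (eclipsed): H(0°)/Br(0°) eclipsed 6.6; OCH3(120°)/CH2Cl(120°) eclipsed 13.0; NH2(240°)/OCH3(240°) eclipsed 9.2 → 28.8 kJ/mol.
A (eclipsed): H(0°)/OCH3(0°) eclipsed 5.5; OCH3(120°)/Br(120°) eclipsed 9.0; NH2(240°)/CH2Cl(240°) eclipsed 12.8 → 27.3 kJ/mol.
E(C) − E(A) = 28.8 − 27.3 = +1.5 kJ/mol.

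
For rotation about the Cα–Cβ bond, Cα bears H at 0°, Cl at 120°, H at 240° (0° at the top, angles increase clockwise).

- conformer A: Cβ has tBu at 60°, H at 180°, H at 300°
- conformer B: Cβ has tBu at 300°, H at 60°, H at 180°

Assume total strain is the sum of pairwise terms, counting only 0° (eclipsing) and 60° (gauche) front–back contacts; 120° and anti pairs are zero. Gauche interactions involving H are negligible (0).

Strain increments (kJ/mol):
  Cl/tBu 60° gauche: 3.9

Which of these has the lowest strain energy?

B

A is staggered. Cl at 120° is gauche with tBu at 60° (3.9). Total 3.9 kJ/mol.
B (staggered): no non-H gauche contacts → 0.0 kJ/mol.
B has the lowest total (0.0 kJ/mol).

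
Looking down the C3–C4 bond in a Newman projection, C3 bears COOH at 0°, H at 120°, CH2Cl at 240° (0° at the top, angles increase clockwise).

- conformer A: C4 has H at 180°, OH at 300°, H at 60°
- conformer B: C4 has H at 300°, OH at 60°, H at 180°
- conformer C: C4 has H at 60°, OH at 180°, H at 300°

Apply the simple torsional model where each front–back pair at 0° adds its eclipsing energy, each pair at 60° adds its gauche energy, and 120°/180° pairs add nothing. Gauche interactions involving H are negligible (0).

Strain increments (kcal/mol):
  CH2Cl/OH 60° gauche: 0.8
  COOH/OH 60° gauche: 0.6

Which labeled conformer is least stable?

A

A is staggered. COOH at 0° is gauche with OH at 300° (0.6); CH2Cl at 240° is gauche with OH at 300° (0.8). Total 1.4 kcal/mol.
B is staggered. COOH at 0° is gauche with OH at 60° (0.6). Total 0.6 kcal/mol.
C is staggered. CH2Cl at 240° is gauche with OH at 180° (0.8). Total 0.8 kcal/mol.
A has the highest total (1.4 kcal/mol).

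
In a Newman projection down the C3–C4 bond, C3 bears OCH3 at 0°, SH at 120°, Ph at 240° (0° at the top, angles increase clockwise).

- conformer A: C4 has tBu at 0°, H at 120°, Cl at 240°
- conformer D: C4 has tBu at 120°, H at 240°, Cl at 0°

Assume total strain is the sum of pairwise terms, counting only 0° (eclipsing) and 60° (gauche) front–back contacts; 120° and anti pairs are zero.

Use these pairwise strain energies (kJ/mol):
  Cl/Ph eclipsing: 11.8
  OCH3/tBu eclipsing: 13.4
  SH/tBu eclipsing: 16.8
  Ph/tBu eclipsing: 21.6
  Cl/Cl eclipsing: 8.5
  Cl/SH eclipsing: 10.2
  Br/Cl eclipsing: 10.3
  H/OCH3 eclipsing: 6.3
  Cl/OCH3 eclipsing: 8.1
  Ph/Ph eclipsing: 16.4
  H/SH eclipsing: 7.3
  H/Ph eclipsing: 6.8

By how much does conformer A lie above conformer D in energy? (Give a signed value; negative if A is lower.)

A (eclipsed): OCH3–tBu eclipsed, SH–H eclipsed, Ph–Cl eclipsed; 13.4 + 7.3 + 11.8 = 32.5 kJ/mol.
D (eclipsed): OCH3–Cl eclipsed, SH–tBu eclipsed, Ph–H eclipsed; 8.1 + 16.8 + 6.8 = 31.7 kJ/mol.
E(A) − E(D) = 32.5 − 31.7 = +0.8 kJ/mol.

+0.8 kJ/mol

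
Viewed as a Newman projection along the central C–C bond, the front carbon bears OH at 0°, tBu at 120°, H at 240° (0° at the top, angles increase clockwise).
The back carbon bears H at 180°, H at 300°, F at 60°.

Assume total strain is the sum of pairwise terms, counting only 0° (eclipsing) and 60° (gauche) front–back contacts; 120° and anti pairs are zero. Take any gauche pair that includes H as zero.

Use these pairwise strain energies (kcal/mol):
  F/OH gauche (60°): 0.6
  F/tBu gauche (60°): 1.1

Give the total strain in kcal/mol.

This conformer is staggered. OH at 0° is gauche with F at 60° (0.6); tBu at 120° is gauche with F at 60° (1.1). Total 1.7 kcal/mol.

1.7 kcal/mol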